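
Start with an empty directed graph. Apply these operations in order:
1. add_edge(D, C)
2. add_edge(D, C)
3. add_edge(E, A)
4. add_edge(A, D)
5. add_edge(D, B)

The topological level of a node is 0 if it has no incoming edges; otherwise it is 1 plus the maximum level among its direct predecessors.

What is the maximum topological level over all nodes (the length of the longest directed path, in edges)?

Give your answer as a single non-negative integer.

Answer: 3

Derivation:
Op 1: add_edge(D, C). Edges now: 1
Op 2: add_edge(D, C) (duplicate, no change). Edges now: 1
Op 3: add_edge(E, A). Edges now: 2
Op 4: add_edge(A, D). Edges now: 3
Op 5: add_edge(D, B). Edges now: 4
Compute levels (Kahn BFS):
  sources (in-degree 0): E
  process E: level=0
    E->A: in-degree(A)=0, level(A)=1, enqueue
  process A: level=1
    A->D: in-degree(D)=0, level(D)=2, enqueue
  process D: level=2
    D->B: in-degree(B)=0, level(B)=3, enqueue
    D->C: in-degree(C)=0, level(C)=3, enqueue
  process B: level=3
  process C: level=3
All levels: A:1, B:3, C:3, D:2, E:0
max level = 3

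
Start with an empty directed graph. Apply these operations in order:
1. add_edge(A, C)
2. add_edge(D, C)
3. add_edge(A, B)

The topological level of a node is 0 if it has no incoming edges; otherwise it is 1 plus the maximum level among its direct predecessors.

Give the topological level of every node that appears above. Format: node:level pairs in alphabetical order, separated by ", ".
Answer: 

Answer: A:0, B:1, C:1, D:0

Derivation:
Op 1: add_edge(A, C). Edges now: 1
Op 2: add_edge(D, C). Edges now: 2
Op 3: add_edge(A, B). Edges now: 3
Compute levels (Kahn BFS):
  sources (in-degree 0): A, D
  process A: level=0
    A->B: in-degree(B)=0, level(B)=1, enqueue
    A->C: in-degree(C)=1, level(C)>=1
  process D: level=0
    D->C: in-degree(C)=0, level(C)=1, enqueue
  process B: level=1
  process C: level=1
All levels: A:0, B:1, C:1, D:0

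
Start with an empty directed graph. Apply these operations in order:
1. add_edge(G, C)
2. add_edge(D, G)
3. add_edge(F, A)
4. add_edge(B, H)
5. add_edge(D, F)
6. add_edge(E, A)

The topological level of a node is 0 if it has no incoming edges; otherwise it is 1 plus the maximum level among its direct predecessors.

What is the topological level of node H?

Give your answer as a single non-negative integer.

Answer: 1

Derivation:
Op 1: add_edge(G, C). Edges now: 1
Op 2: add_edge(D, G). Edges now: 2
Op 3: add_edge(F, A). Edges now: 3
Op 4: add_edge(B, H). Edges now: 4
Op 5: add_edge(D, F). Edges now: 5
Op 6: add_edge(E, A). Edges now: 6
Compute levels (Kahn BFS):
  sources (in-degree 0): B, D, E
  process B: level=0
    B->H: in-degree(H)=0, level(H)=1, enqueue
  process D: level=0
    D->F: in-degree(F)=0, level(F)=1, enqueue
    D->G: in-degree(G)=0, level(G)=1, enqueue
  process E: level=0
    E->A: in-degree(A)=1, level(A)>=1
  process H: level=1
  process F: level=1
    F->A: in-degree(A)=0, level(A)=2, enqueue
  process G: level=1
    G->C: in-degree(C)=0, level(C)=2, enqueue
  process A: level=2
  process C: level=2
All levels: A:2, B:0, C:2, D:0, E:0, F:1, G:1, H:1
level(H) = 1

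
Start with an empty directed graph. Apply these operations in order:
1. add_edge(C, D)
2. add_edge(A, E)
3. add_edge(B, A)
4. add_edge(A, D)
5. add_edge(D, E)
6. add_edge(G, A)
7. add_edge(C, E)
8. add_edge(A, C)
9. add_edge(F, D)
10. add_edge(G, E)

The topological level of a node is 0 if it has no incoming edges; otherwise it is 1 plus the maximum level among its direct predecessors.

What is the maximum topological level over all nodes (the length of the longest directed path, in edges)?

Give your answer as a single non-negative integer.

Op 1: add_edge(C, D). Edges now: 1
Op 2: add_edge(A, E). Edges now: 2
Op 3: add_edge(B, A). Edges now: 3
Op 4: add_edge(A, D). Edges now: 4
Op 5: add_edge(D, E). Edges now: 5
Op 6: add_edge(G, A). Edges now: 6
Op 7: add_edge(C, E). Edges now: 7
Op 8: add_edge(A, C). Edges now: 8
Op 9: add_edge(F, D). Edges now: 9
Op 10: add_edge(G, E). Edges now: 10
Compute levels (Kahn BFS):
  sources (in-degree 0): B, F, G
  process B: level=0
    B->A: in-degree(A)=1, level(A)>=1
  process F: level=0
    F->D: in-degree(D)=2, level(D)>=1
  process G: level=0
    G->A: in-degree(A)=0, level(A)=1, enqueue
    G->E: in-degree(E)=3, level(E)>=1
  process A: level=1
    A->C: in-degree(C)=0, level(C)=2, enqueue
    A->D: in-degree(D)=1, level(D)>=2
    A->E: in-degree(E)=2, level(E)>=2
  process C: level=2
    C->D: in-degree(D)=0, level(D)=3, enqueue
    C->E: in-degree(E)=1, level(E)>=3
  process D: level=3
    D->E: in-degree(E)=0, level(E)=4, enqueue
  process E: level=4
All levels: A:1, B:0, C:2, D:3, E:4, F:0, G:0
max level = 4

Answer: 4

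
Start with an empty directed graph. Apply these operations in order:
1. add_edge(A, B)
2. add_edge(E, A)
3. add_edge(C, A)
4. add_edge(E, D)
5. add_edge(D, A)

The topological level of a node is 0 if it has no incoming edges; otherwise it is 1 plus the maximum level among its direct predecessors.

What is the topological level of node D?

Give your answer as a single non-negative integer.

Op 1: add_edge(A, B). Edges now: 1
Op 2: add_edge(E, A). Edges now: 2
Op 3: add_edge(C, A). Edges now: 3
Op 4: add_edge(E, D). Edges now: 4
Op 5: add_edge(D, A). Edges now: 5
Compute levels (Kahn BFS):
  sources (in-degree 0): C, E
  process C: level=0
    C->A: in-degree(A)=2, level(A)>=1
  process E: level=0
    E->A: in-degree(A)=1, level(A)>=1
    E->D: in-degree(D)=0, level(D)=1, enqueue
  process D: level=1
    D->A: in-degree(A)=0, level(A)=2, enqueue
  process A: level=2
    A->B: in-degree(B)=0, level(B)=3, enqueue
  process B: level=3
All levels: A:2, B:3, C:0, D:1, E:0
level(D) = 1

Answer: 1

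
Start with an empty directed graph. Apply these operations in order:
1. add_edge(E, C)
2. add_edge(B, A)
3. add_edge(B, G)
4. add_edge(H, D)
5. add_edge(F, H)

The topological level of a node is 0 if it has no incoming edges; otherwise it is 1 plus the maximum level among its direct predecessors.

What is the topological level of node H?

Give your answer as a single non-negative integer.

Op 1: add_edge(E, C). Edges now: 1
Op 2: add_edge(B, A). Edges now: 2
Op 3: add_edge(B, G). Edges now: 3
Op 4: add_edge(H, D). Edges now: 4
Op 5: add_edge(F, H). Edges now: 5
Compute levels (Kahn BFS):
  sources (in-degree 0): B, E, F
  process B: level=0
    B->A: in-degree(A)=0, level(A)=1, enqueue
    B->G: in-degree(G)=0, level(G)=1, enqueue
  process E: level=0
    E->C: in-degree(C)=0, level(C)=1, enqueue
  process F: level=0
    F->H: in-degree(H)=0, level(H)=1, enqueue
  process A: level=1
  process G: level=1
  process C: level=1
  process H: level=1
    H->D: in-degree(D)=0, level(D)=2, enqueue
  process D: level=2
All levels: A:1, B:0, C:1, D:2, E:0, F:0, G:1, H:1
level(H) = 1

Answer: 1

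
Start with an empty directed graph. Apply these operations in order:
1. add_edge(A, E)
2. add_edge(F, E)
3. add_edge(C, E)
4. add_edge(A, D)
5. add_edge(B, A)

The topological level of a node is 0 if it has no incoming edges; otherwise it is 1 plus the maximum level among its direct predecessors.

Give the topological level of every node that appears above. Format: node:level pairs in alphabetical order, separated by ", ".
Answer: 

Op 1: add_edge(A, E). Edges now: 1
Op 2: add_edge(F, E). Edges now: 2
Op 3: add_edge(C, E). Edges now: 3
Op 4: add_edge(A, D). Edges now: 4
Op 5: add_edge(B, A). Edges now: 5
Compute levels (Kahn BFS):
  sources (in-degree 0): B, C, F
  process B: level=0
    B->A: in-degree(A)=0, level(A)=1, enqueue
  process C: level=0
    C->E: in-degree(E)=2, level(E)>=1
  process F: level=0
    F->E: in-degree(E)=1, level(E)>=1
  process A: level=1
    A->D: in-degree(D)=0, level(D)=2, enqueue
    A->E: in-degree(E)=0, level(E)=2, enqueue
  process D: level=2
  process E: level=2
All levels: A:1, B:0, C:0, D:2, E:2, F:0

Answer: A:1, B:0, C:0, D:2, E:2, F:0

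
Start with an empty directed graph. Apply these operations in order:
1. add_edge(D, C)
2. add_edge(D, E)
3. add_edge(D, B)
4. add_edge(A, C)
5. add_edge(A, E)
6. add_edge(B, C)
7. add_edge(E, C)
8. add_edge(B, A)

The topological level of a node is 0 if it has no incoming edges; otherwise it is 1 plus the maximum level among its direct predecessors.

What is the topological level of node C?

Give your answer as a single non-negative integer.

Op 1: add_edge(D, C). Edges now: 1
Op 2: add_edge(D, E). Edges now: 2
Op 3: add_edge(D, B). Edges now: 3
Op 4: add_edge(A, C). Edges now: 4
Op 5: add_edge(A, E). Edges now: 5
Op 6: add_edge(B, C). Edges now: 6
Op 7: add_edge(E, C). Edges now: 7
Op 8: add_edge(B, A). Edges now: 8
Compute levels (Kahn BFS):
  sources (in-degree 0): D
  process D: level=0
    D->B: in-degree(B)=0, level(B)=1, enqueue
    D->C: in-degree(C)=3, level(C)>=1
    D->E: in-degree(E)=1, level(E)>=1
  process B: level=1
    B->A: in-degree(A)=0, level(A)=2, enqueue
    B->C: in-degree(C)=2, level(C)>=2
  process A: level=2
    A->C: in-degree(C)=1, level(C)>=3
    A->E: in-degree(E)=0, level(E)=3, enqueue
  process E: level=3
    E->C: in-degree(C)=0, level(C)=4, enqueue
  process C: level=4
All levels: A:2, B:1, C:4, D:0, E:3
level(C) = 4

Answer: 4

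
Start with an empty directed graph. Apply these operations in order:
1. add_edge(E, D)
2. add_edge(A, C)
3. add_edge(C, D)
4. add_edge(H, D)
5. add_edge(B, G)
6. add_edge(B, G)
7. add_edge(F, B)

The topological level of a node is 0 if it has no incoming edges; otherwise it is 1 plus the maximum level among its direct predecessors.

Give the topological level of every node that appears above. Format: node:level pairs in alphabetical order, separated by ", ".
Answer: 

Op 1: add_edge(E, D). Edges now: 1
Op 2: add_edge(A, C). Edges now: 2
Op 3: add_edge(C, D). Edges now: 3
Op 4: add_edge(H, D). Edges now: 4
Op 5: add_edge(B, G). Edges now: 5
Op 6: add_edge(B, G) (duplicate, no change). Edges now: 5
Op 7: add_edge(F, B). Edges now: 6
Compute levels (Kahn BFS):
  sources (in-degree 0): A, E, F, H
  process A: level=0
    A->C: in-degree(C)=0, level(C)=1, enqueue
  process E: level=0
    E->D: in-degree(D)=2, level(D)>=1
  process F: level=0
    F->B: in-degree(B)=0, level(B)=1, enqueue
  process H: level=0
    H->D: in-degree(D)=1, level(D)>=1
  process C: level=1
    C->D: in-degree(D)=0, level(D)=2, enqueue
  process B: level=1
    B->G: in-degree(G)=0, level(G)=2, enqueue
  process D: level=2
  process G: level=2
All levels: A:0, B:1, C:1, D:2, E:0, F:0, G:2, H:0

Answer: A:0, B:1, C:1, D:2, E:0, F:0, G:2, H:0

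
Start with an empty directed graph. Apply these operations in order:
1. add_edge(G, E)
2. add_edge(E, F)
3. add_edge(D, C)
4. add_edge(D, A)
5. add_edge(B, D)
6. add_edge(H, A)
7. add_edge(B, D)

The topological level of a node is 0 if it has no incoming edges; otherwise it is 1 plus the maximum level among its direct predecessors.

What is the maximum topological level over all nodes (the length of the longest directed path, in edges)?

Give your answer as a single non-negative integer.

Op 1: add_edge(G, E). Edges now: 1
Op 2: add_edge(E, F). Edges now: 2
Op 3: add_edge(D, C). Edges now: 3
Op 4: add_edge(D, A). Edges now: 4
Op 5: add_edge(B, D). Edges now: 5
Op 6: add_edge(H, A). Edges now: 6
Op 7: add_edge(B, D) (duplicate, no change). Edges now: 6
Compute levels (Kahn BFS):
  sources (in-degree 0): B, G, H
  process B: level=0
    B->D: in-degree(D)=0, level(D)=1, enqueue
  process G: level=0
    G->E: in-degree(E)=0, level(E)=1, enqueue
  process H: level=0
    H->A: in-degree(A)=1, level(A)>=1
  process D: level=1
    D->A: in-degree(A)=0, level(A)=2, enqueue
    D->C: in-degree(C)=0, level(C)=2, enqueue
  process E: level=1
    E->F: in-degree(F)=0, level(F)=2, enqueue
  process A: level=2
  process C: level=2
  process F: level=2
All levels: A:2, B:0, C:2, D:1, E:1, F:2, G:0, H:0
max level = 2

Answer: 2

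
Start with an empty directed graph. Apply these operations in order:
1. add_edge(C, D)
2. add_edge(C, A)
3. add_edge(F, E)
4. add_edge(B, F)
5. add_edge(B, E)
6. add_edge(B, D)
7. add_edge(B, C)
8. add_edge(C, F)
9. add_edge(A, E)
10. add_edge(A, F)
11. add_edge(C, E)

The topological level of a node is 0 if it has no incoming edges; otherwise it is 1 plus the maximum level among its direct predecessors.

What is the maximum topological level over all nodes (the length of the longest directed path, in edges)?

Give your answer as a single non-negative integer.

Op 1: add_edge(C, D). Edges now: 1
Op 2: add_edge(C, A). Edges now: 2
Op 3: add_edge(F, E). Edges now: 3
Op 4: add_edge(B, F). Edges now: 4
Op 5: add_edge(B, E). Edges now: 5
Op 6: add_edge(B, D). Edges now: 6
Op 7: add_edge(B, C). Edges now: 7
Op 8: add_edge(C, F). Edges now: 8
Op 9: add_edge(A, E). Edges now: 9
Op 10: add_edge(A, F). Edges now: 10
Op 11: add_edge(C, E). Edges now: 11
Compute levels (Kahn BFS):
  sources (in-degree 0): B
  process B: level=0
    B->C: in-degree(C)=0, level(C)=1, enqueue
    B->D: in-degree(D)=1, level(D)>=1
    B->E: in-degree(E)=3, level(E)>=1
    B->F: in-degree(F)=2, level(F)>=1
  process C: level=1
    C->A: in-degree(A)=0, level(A)=2, enqueue
    C->D: in-degree(D)=0, level(D)=2, enqueue
    C->E: in-degree(E)=2, level(E)>=2
    C->F: in-degree(F)=1, level(F)>=2
  process A: level=2
    A->E: in-degree(E)=1, level(E)>=3
    A->F: in-degree(F)=0, level(F)=3, enqueue
  process D: level=2
  process F: level=3
    F->E: in-degree(E)=0, level(E)=4, enqueue
  process E: level=4
All levels: A:2, B:0, C:1, D:2, E:4, F:3
max level = 4

Answer: 4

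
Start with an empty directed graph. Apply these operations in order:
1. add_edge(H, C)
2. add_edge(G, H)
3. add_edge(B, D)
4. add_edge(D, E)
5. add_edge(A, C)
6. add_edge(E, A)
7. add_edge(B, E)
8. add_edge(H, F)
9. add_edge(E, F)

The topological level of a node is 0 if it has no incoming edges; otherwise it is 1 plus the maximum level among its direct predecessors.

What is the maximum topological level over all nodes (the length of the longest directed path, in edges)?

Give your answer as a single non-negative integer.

Answer: 4

Derivation:
Op 1: add_edge(H, C). Edges now: 1
Op 2: add_edge(G, H). Edges now: 2
Op 3: add_edge(B, D). Edges now: 3
Op 4: add_edge(D, E). Edges now: 4
Op 5: add_edge(A, C). Edges now: 5
Op 6: add_edge(E, A). Edges now: 6
Op 7: add_edge(B, E). Edges now: 7
Op 8: add_edge(H, F). Edges now: 8
Op 9: add_edge(E, F). Edges now: 9
Compute levels (Kahn BFS):
  sources (in-degree 0): B, G
  process B: level=0
    B->D: in-degree(D)=0, level(D)=1, enqueue
    B->E: in-degree(E)=1, level(E)>=1
  process G: level=0
    G->H: in-degree(H)=0, level(H)=1, enqueue
  process D: level=1
    D->E: in-degree(E)=0, level(E)=2, enqueue
  process H: level=1
    H->C: in-degree(C)=1, level(C)>=2
    H->F: in-degree(F)=1, level(F)>=2
  process E: level=2
    E->A: in-degree(A)=0, level(A)=3, enqueue
    E->F: in-degree(F)=0, level(F)=3, enqueue
  process A: level=3
    A->C: in-degree(C)=0, level(C)=4, enqueue
  process F: level=3
  process C: level=4
All levels: A:3, B:0, C:4, D:1, E:2, F:3, G:0, H:1
max level = 4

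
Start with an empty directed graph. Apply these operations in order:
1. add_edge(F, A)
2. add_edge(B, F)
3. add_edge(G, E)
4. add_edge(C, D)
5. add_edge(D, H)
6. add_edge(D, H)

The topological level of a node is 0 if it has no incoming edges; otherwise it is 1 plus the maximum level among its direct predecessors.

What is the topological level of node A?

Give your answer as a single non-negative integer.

Answer: 2

Derivation:
Op 1: add_edge(F, A). Edges now: 1
Op 2: add_edge(B, F). Edges now: 2
Op 3: add_edge(G, E). Edges now: 3
Op 4: add_edge(C, D). Edges now: 4
Op 5: add_edge(D, H). Edges now: 5
Op 6: add_edge(D, H) (duplicate, no change). Edges now: 5
Compute levels (Kahn BFS):
  sources (in-degree 0): B, C, G
  process B: level=0
    B->F: in-degree(F)=0, level(F)=1, enqueue
  process C: level=0
    C->D: in-degree(D)=0, level(D)=1, enqueue
  process G: level=0
    G->E: in-degree(E)=0, level(E)=1, enqueue
  process F: level=1
    F->A: in-degree(A)=0, level(A)=2, enqueue
  process D: level=1
    D->H: in-degree(H)=0, level(H)=2, enqueue
  process E: level=1
  process A: level=2
  process H: level=2
All levels: A:2, B:0, C:0, D:1, E:1, F:1, G:0, H:2
level(A) = 2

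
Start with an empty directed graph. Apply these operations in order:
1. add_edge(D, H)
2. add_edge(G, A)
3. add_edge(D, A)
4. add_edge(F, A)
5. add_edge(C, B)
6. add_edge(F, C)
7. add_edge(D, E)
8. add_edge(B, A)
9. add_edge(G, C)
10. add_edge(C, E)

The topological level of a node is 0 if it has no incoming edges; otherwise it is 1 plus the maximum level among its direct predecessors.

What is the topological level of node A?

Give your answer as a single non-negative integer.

Op 1: add_edge(D, H). Edges now: 1
Op 2: add_edge(G, A). Edges now: 2
Op 3: add_edge(D, A). Edges now: 3
Op 4: add_edge(F, A). Edges now: 4
Op 5: add_edge(C, B). Edges now: 5
Op 6: add_edge(F, C). Edges now: 6
Op 7: add_edge(D, E). Edges now: 7
Op 8: add_edge(B, A). Edges now: 8
Op 9: add_edge(G, C). Edges now: 9
Op 10: add_edge(C, E). Edges now: 10
Compute levels (Kahn BFS):
  sources (in-degree 0): D, F, G
  process D: level=0
    D->A: in-degree(A)=3, level(A)>=1
    D->E: in-degree(E)=1, level(E)>=1
    D->H: in-degree(H)=0, level(H)=1, enqueue
  process F: level=0
    F->A: in-degree(A)=2, level(A)>=1
    F->C: in-degree(C)=1, level(C)>=1
  process G: level=0
    G->A: in-degree(A)=1, level(A)>=1
    G->C: in-degree(C)=0, level(C)=1, enqueue
  process H: level=1
  process C: level=1
    C->B: in-degree(B)=0, level(B)=2, enqueue
    C->E: in-degree(E)=0, level(E)=2, enqueue
  process B: level=2
    B->A: in-degree(A)=0, level(A)=3, enqueue
  process E: level=2
  process A: level=3
All levels: A:3, B:2, C:1, D:0, E:2, F:0, G:0, H:1
level(A) = 3

Answer: 3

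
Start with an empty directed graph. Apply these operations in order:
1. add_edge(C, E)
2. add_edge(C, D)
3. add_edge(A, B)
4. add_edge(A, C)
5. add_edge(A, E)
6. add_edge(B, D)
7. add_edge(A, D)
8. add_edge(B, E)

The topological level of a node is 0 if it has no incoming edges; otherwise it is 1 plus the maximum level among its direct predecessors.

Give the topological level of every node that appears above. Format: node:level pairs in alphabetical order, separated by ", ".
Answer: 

Answer: A:0, B:1, C:1, D:2, E:2

Derivation:
Op 1: add_edge(C, E). Edges now: 1
Op 2: add_edge(C, D). Edges now: 2
Op 3: add_edge(A, B). Edges now: 3
Op 4: add_edge(A, C). Edges now: 4
Op 5: add_edge(A, E). Edges now: 5
Op 6: add_edge(B, D). Edges now: 6
Op 7: add_edge(A, D). Edges now: 7
Op 8: add_edge(B, E). Edges now: 8
Compute levels (Kahn BFS):
  sources (in-degree 0): A
  process A: level=0
    A->B: in-degree(B)=0, level(B)=1, enqueue
    A->C: in-degree(C)=0, level(C)=1, enqueue
    A->D: in-degree(D)=2, level(D)>=1
    A->E: in-degree(E)=2, level(E)>=1
  process B: level=1
    B->D: in-degree(D)=1, level(D)>=2
    B->E: in-degree(E)=1, level(E)>=2
  process C: level=1
    C->D: in-degree(D)=0, level(D)=2, enqueue
    C->E: in-degree(E)=0, level(E)=2, enqueue
  process D: level=2
  process E: level=2
All levels: A:0, B:1, C:1, D:2, E:2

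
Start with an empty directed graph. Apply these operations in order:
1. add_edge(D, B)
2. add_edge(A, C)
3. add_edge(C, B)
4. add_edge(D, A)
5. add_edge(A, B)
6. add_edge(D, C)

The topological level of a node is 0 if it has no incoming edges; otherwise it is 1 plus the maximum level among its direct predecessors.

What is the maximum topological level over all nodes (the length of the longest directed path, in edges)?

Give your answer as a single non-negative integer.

Answer: 3

Derivation:
Op 1: add_edge(D, B). Edges now: 1
Op 2: add_edge(A, C). Edges now: 2
Op 3: add_edge(C, B). Edges now: 3
Op 4: add_edge(D, A). Edges now: 4
Op 5: add_edge(A, B). Edges now: 5
Op 6: add_edge(D, C). Edges now: 6
Compute levels (Kahn BFS):
  sources (in-degree 0): D
  process D: level=0
    D->A: in-degree(A)=0, level(A)=1, enqueue
    D->B: in-degree(B)=2, level(B)>=1
    D->C: in-degree(C)=1, level(C)>=1
  process A: level=1
    A->B: in-degree(B)=1, level(B)>=2
    A->C: in-degree(C)=0, level(C)=2, enqueue
  process C: level=2
    C->B: in-degree(B)=0, level(B)=3, enqueue
  process B: level=3
All levels: A:1, B:3, C:2, D:0
max level = 3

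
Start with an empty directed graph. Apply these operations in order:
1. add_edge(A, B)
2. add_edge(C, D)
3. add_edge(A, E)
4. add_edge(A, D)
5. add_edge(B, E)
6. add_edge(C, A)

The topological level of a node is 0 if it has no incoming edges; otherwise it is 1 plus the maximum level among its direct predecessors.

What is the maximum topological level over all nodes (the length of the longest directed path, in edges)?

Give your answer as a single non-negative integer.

Answer: 3

Derivation:
Op 1: add_edge(A, B). Edges now: 1
Op 2: add_edge(C, D). Edges now: 2
Op 3: add_edge(A, E). Edges now: 3
Op 4: add_edge(A, D). Edges now: 4
Op 5: add_edge(B, E). Edges now: 5
Op 6: add_edge(C, A). Edges now: 6
Compute levels (Kahn BFS):
  sources (in-degree 0): C
  process C: level=0
    C->A: in-degree(A)=0, level(A)=1, enqueue
    C->D: in-degree(D)=1, level(D)>=1
  process A: level=1
    A->B: in-degree(B)=0, level(B)=2, enqueue
    A->D: in-degree(D)=0, level(D)=2, enqueue
    A->E: in-degree(E)=1, level(E)>=2
  process B: level=2
    B->E: in-degree(E)=0, level(E)=3, enqueue
  process D: level=2
  process E: level=3
All levels: A:1, B:2, C:0, D:2, E:3
max level = 3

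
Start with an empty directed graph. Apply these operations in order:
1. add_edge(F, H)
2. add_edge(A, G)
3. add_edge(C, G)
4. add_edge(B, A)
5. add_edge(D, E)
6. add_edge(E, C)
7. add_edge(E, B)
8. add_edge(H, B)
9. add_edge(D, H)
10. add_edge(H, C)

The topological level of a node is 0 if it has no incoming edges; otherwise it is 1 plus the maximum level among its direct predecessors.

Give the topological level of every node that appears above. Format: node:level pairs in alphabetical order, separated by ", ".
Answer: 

Op 1: add_edge(F, H). Edges now: 1
Op 2: add_edge(A, G). Edges now: 2
Op 3: add_edge(C, G). Edges now: 3
Op 4: add_edge(B, A). Edges now: 4
Op 5: add_edge(D, E). Edges now: 5
Op 6: add_edge(E, C). Edges now: 6
Op 7: add_edge(E, B). Edges now: 7
Op 8: add_edge(H, B). Edges now: 8
Op 9: add_edge(D, H). Edges now: 9
Op 10: add_edge(H, C). Edges now: 10
Compute levels (Kahn BFS):
  sources (in-degree 0): D, F
  process D: level=0
    D->E: in-degree(E)=0, level(E)=1, enqueue
    D->H: in-degree(H)=1, level(H)>=1
  process F: level=0
    F->H: in-degree(H)=0, level(H)=1, enqueue
  process E: level=1
    E->B: in-degree(B)=1, level(B)>=2
    E->C: in-degree(C)=1, level(C)>=2
  process H: level=1
    H->B: in-degree(B)=0, level(B)=2, enqueue
    H->C: in-degree(C)=0, level(C)=2, enqueue
  process B: level=2
    B->A: in-degree(A)=0, level(A)=3, enqueue
  process C: level=2
    C->G: in-degree(G)=1, level(G)>=3
  process A: level=3
    A->G: in-degree(G)=0, level(G)=4, enqueue
  process G: level=4
All levels: A:3, B:2, C:2, D:0, E:1, F:0, G:4, H:1

Answer: A:3, B:2, C:2, D:0, E:1, F:0, G:4, H:1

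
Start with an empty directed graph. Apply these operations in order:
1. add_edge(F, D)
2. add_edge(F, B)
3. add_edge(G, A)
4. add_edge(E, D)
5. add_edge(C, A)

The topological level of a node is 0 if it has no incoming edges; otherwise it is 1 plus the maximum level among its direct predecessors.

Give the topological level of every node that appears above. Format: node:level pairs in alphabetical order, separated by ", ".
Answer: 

Answer: A:1, B:1, C:0, D:1, E:0, F:0, G:0

Derivation:
Op 1: add_edge(F, D). Edges now: 1
Op 2: add_edge(F, B). Edges now: 2
Op 3: add_edge(G, A). Edges now: 3
Op 4: add_edge(E, D). Edges now: 4
Op 5: add_edge(C, A). Edges now: 5
Compute levels (Kahn BFS):
  sources (in-degree 0): C, E, F, G
  process C: level=0
    C->A: in-degree(A)=1, level(A)>=1
  process E: level=0
    E->D: in-degree(D)=1, level(D)>=1
  process F: level=0
    F->B: in-degree(B)=0, level(B)=1, enqueue
    F->D: in-degree(D)=0, level(D)=1, enqueue
  process G: level=0
    G->A: in-degree(A)=0, level(A)=1, enqueue
  process B: level=1
  process D: level=1
  process A: level=1
All levels: A:1, B:1, C:0, D:1, E:0, F:0, G:0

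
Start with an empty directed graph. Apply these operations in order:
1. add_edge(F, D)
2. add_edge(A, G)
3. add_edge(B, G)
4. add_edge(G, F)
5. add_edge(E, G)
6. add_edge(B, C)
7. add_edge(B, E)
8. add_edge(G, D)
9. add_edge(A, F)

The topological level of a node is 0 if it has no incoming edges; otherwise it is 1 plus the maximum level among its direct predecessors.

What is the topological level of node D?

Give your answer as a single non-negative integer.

Op 1: add_edge(F, D). Edges now: 1
Op 2: add_edge(A, G). Edges now: 2
Op 3: add_edge(B, G). Edges now: 3
Op 4: add_edge(G, F). Edges now: 4
Op 5: add_edge(E, G). Edges now: 5
Op 6: add_edge(B, C). Edges now: 6
Op 7: add_edge(B, E). Edges now: 7
Op 8: add_edge(G, D). Edges now: 8
Op 9: add_edge(A, F). Edges now: 9
Compute levels (Kahn BFS):
  sources (in-degree 0): A, B
  process A: level=0
    A->F: in-degree(F)=1, level(F)>=1
    A->G: in-degree(G)=2, level(G)>=1
  process B: level=0
    B->C: in-degree(C)=0, level(C)=1, enqueue
    B->E: in-degree(E)=0, level(E)=1, enqueue
    B->G: in-degree(G)=1, level(G)>=1
  process C: level=1
  process E: level=1
    E->G: in-degree(G)=0, level(G)=2, enqueue
  process G: level=2
    G->D: in-degree(D)=1, level(D)>=3
    G->F: in-degree(F)=0, level(F)=3, enqueue
  process F: level=3
    F->D: in-degree(D)=0, level(D)=4, enqueue
  process D: level=4
All levels: A:0, B:0, C:1, D:4, E:1, F:3, G:2
level(D) = 4

Answer: 4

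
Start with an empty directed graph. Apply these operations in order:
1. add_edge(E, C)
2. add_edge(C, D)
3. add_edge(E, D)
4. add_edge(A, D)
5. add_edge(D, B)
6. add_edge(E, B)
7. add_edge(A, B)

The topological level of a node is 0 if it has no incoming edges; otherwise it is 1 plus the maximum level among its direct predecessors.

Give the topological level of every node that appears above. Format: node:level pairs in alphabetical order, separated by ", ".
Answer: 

Op 1: add_edge(E, C). Edges now: 1
Op 2: add_edge(C, D). Edges now: 2
Op 3: add_edge(E, D). Edges now: 3
Op 4: add_edge(A, D). Edges now: 4
Op 5: add_edge(D, B). Edges now: 5
Op 6: add_edge(E, B). Edges now: 6
Op 7: add_edge(A, B). Edges now: 7
Compute levels (Kahn BFS):
  sources (in-degree 0): A, E
  process A: level=0
    A->B: in-degree(B)=2, level(B)>=1
    A->D: in-degree(D)=2, level(D)>=1
  process E: level=0
    E->B: in-degree(B)=1, level(B)>=1
    E->C: in-degree(C)=0, level(C)=1, enqueue
    E->D: in-degree(D)=1, level(D)>=1
  process C: level=1
    C->D: in-degree(D)=0, level(D)=2, enqueue
  process D: level=2
    D->B: in-degree(B)=0, level(B)=3, enqueue
  process B: level=3
All levels: A:0, B:3, C:1, D:2, E:0

Answer: A:0, B:3, C:1, D:2, E:0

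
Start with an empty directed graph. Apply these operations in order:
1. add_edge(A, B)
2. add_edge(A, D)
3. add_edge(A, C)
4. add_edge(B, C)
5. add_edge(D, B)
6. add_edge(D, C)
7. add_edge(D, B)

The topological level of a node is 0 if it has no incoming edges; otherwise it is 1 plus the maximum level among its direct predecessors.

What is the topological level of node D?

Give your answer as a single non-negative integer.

Op 1: add_edge(A, B). Edges now: 1
Op 2: add_edge(A, D). Edges now: 2
Op 3: add_edge(A, C). Edges now: 3
Op 4: add_edge(B, C). Edges now: 4
Op 5: add_edge(D, B). Edges now: 5
Op 6: add_edge(D, C). Edges now: 6
Op 7: add_edge(D, B) (duplicate, no change). Edges now: 6
Compute levels (Kahn BFS):
  sources (in-degree 0): A
  process A: level=0
    A->B: in-degree(B)=1, level(B)>=1
    A->C: in-degree(C)=2, level(C)>=1
    A->D: in-degree(D)=0, level(D)=1, enqueue
  process D: level=1
    D->B: in-degree(B)=0, level(B)=2, enqueue
    D->C: in-degree(C)=1, level(C)>=2
  process B: level=2
    B->C: in-degree(C)=0, level(C)=3, enqueue
  process C: level=3
All levels: A:0, B:2, C:3, D:1
level(D) = 1

Answer: 1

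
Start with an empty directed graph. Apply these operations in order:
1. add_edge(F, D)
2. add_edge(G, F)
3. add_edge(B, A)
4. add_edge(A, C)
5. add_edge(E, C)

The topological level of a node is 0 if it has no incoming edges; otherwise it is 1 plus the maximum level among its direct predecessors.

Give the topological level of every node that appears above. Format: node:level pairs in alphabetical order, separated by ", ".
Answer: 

Op 1: add_edge(F, D). Edges now: 1
Op 2: add_edge(G, F). Edges now: 2
Op 3: add_edge(B, A). Edges now: 3
Op 4: add_edge(A, C). Edges now: 4
Op 5: add_edge(E, C). Edges now: 5
Compute levels (Kahn BFS):
  sources (in-degree 0): B, E, G
  process B: level=0
    B->A: in-degree(A)=0, level(A)=1, enqueue
  process E: level=0
    E->C: in-degree(C)=1, level(C)>=1
  process G: level=0
    G->F: in-degree(F)=0, level(F)=1, enqueue
  process A: level=1
    A->C: in-degree(C)=0, level(C)=2, enqueue
  process F: level=1
    F->D: in-degree(D)=0, level(D)=2, enqueue
  process C: level=2
  process D: level=2
All levels: A:1, B:0, C:2, D:2, E:0, F:1, G:0

Answer: A:1, B:0, C:2, D:2, E:0, F:1, G:0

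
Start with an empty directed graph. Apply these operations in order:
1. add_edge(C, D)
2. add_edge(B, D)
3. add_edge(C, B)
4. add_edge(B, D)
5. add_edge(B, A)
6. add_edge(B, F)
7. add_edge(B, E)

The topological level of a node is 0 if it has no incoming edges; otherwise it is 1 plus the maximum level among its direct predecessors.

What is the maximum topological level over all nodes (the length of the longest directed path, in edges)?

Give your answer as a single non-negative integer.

Op 1: add_edge(C, D). Edges now: 1
Op 2: add_edge(B, D). Edges now: 2
Op 3: add_edge(C, B). Edges now: 3
Op 4: add_edge(B, D) (duplicate, no change). Edges now: 3
Op 5: add_edge(B, A). Edges now: 4
Op 6: add_edge(B, F). Edges now: 5
Op 7: add_edge(B, E). Edges now: 6
Compute levels (Kahn BFS):
  sources (in-degree 0): C
  process C: level=0
    C->B: in-degree(B)=0, level(B)=1, enqueue
    C->D: in-degree(D)=1, level(D)>=1
  process B: level=1
    B->A: in-degree(A)=0, level(A)=2, enqueue
    B->D: in-degree(D)=0, level(D)=2, enqueue
    B->E: in-degree(E)=0, level(E)=2, enqueue
    B->F: in-degree(F)=0, level(F)=2, enqueue
  process A: level=2
  process D: level=2
  process E: level=2
  process F: level=2
All levels: A:2, B:1, C:0, D:2, E:2, F:2
max level = 2

Answer: 2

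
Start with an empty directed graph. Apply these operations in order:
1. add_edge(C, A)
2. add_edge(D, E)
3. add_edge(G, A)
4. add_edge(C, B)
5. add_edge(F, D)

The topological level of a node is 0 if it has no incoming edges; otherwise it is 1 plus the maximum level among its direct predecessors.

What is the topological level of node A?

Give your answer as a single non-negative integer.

Answer: 1

Derivation:
Op 1: add_edge(C, A). Edges now: 1
Op 2: add_edge(D, E). Edges now: 2
Op 3: add_edge(G, A). Edges now: 3
Op 4: add_edge(C, B). Edges now: 4
Op 5: add_edge(F, D). Edges now: 5
Compute levels (Kahn BFS):
  sources (in-degree 0): C, F, G
  process C: level=0
    C->A: in-degree(A)=1, level(A)>=1
    C->B: in-degree(B)=0, level(B)=1, enqueue
  process F: level=0
    F->D: in-degree(D)=0, level(D)=1, enqueue
  process G: level=0
    G->A: in-degree(A)=0, level(A)=1, enqueue
  process B: level=1
  process D: level=1
    D->E: in-degree(E)=0, level(E)=2, enqueue
  process A: level=1
  process E: level=2
All levels: A:1, B:1, C:0, D:1, E:2, F:0, G:0
level(A) = 1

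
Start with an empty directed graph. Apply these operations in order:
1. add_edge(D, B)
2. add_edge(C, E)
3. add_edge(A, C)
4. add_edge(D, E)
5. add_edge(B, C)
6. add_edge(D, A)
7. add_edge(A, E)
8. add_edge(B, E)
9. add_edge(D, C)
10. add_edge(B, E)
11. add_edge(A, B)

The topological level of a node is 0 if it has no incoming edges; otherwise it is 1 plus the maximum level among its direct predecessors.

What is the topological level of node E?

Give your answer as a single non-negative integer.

Answer: 4

Derivation:
Op 1: add_edge(D, B). Edges now: 1
Op 2: add_edge(C, E). Edges now: 2
Op 3: add_edge(A, C). Edges now: 3
Op 4: add_edge(D, E). Edges now: 4
Op 5: add_edge(B, C). Edges now: 5
Op 6: add_edge(D, A). Edges now: 6
Op 7: add_edge(A, E). Edges now: 7
Op 8: add_edge(B, E). Edges now: 8
Op 9: add_edge(D, C). Edges now: 9
Op 10: add_edge(B, E) (duplicate, no change). Edges now: 9
Op 11: add_edge(A, B). Edges now: 10
Compute levels (Kahn BFS):
  sources (in-degree 0): D
  process D: level=0
    D->A: in-degree(A)=0, level(A)=1, enqueue
    D->B: in-degree(B)=1, level(B)>=1
    D->C: in-degree(C)=2, level(C)>=1
    D->E: in-degree(E)=3, level(E)>=1
  process A: level=1
    A->B: in-degree(B)=0, level(B)=2, enqueue
    A->C: in-degree(C)=1, level(C)>=2
    A->E: in-degree(E)=2, level(E)>=2
  process B: level=2
    B->C: in-degree(C)=0, level(C)=3, enqueue
    B->E: in-degree(E)=1, level(E)>=3
  process C: level=3
    C->E: in-degree(E)=0, level(E)=4, enqueue
  process E: level=4
All levels: A:1, B:2, C:3, D:0, E:4
level(E) = 4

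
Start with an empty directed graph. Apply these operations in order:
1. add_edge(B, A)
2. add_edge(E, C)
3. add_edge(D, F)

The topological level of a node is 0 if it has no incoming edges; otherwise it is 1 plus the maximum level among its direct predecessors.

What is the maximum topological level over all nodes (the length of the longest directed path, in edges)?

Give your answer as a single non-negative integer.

Answer: 1

Derivation:
Op 1: add_edge(B, A). Edges now: 1
Op 2: add_edge(E, C). Edges now: 2
Op 3: add_edge(D, F). Edges now: 3
Compute levels (Kahn BFS):
  sources (in-degree 0): B, D, E
  process B: level=0
    B->A: in-degree(A)=0, level(A)=1, enqueue
  process D: level=0
    D->F: in-degree(F)=0, level(F)=1, enqueue
  process E: level=0
    E->C: in-degree(C)=0, level(C)=1, enqueue
  process A: level=1
  process F: level=1
  process C: level=1
All levels: A:1, B:0, C:1, D:0, E:0, F:1
max level = 1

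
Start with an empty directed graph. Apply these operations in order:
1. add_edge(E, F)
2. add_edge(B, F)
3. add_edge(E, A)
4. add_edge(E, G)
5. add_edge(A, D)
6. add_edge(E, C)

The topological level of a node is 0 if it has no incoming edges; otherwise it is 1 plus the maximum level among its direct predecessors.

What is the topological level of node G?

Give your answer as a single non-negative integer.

Op 1: add_edge(E, F). Edges now: 1
Op 2: add_edge(B, F). Edges now: 2
Op 3: add_edge(E, A). Edges now: 3
Op 4: add_edge(E, G). Edges now: 4
Op 5: add_edge(A, D). Edges now: 5
Op 6: add_edge(E, C). Edges now: 6
Compute levels (Kahn BFS):
  sources (in-degree 0): B, E
  process B: level=0
    B->F: in-degree(F)=1, level(F)>=1
  process E: level=0
    E->A: in-degree(A)=0, level(A)=1, enqueue
    E->C: in-degree(C)=0, level(C)=1, enqueue
    E->F: in-degree(F)=0, level(F)=1, enqueue
    E->G: in-degree(G)=0, level(G)=1, enqueue
  process A: level=1
    A->D: in-degree(D)=0, level(D)=2, enqueue
  process C: level=1
  process F: level=1
  process G: level=1
  process D: level=2
All levels: A:1, B:0, C:1, D:2, E:0, F:1, G:1
level(G) = 1

Answer: 1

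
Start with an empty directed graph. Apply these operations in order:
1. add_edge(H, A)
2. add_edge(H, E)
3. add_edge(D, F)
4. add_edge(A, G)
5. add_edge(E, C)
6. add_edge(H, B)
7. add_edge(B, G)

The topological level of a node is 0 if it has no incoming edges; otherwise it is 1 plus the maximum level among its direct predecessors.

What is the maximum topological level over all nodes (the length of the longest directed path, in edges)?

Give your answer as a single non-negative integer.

Op 1: add_edge(H, A). Edges now: 1
Op 2: add_edge(H, E). Edges now: 2
Op 3: add_edge(D, F). Edges now: 3
Op 4: add_edge(A, G). Edges now: 4
Op 5: add_edge(E, C). Edges now: 5
Op 6: add_edge(H, B). Edges now: 6
Op 7: add_edge(B, G). Edges now: 7
Compute levels (Kahn BFS):
  sources (in-degree 0): D, H
  process D: level=0
    D->F: in-degree(F)=0, level(F)=1, enqueue
  process H: level=0
    H->A: in-degree(A)=0, level(A)=1, enqueue
    H->B: in-degree(B)=0, level(B)=1, enqueue
    H->E: in-degree(E)=0, level(E)=1, enqueue
  process F: level=1
  process A: level=1
    A->G: in-degree(G)=1, level(G)>=2
  process B: level=1
    B->G: in-degree(G)=0, level(G)=2, enqueue
  process E: level=1
    E->C: in-degree(C)=0, level(C)=2, enqueue
  process G: level=2
  process C: level=2
All levels: A:1, B:1, C:2, D:0, E:1, F:1, G:2, H:0
max level = 2

Answer: 2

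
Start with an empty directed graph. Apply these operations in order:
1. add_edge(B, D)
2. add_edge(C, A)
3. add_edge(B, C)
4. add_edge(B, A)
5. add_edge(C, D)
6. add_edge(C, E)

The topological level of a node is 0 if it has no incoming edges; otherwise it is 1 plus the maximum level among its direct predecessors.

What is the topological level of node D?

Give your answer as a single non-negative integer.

Answer: 2

Derivation:
Op 1: add_edge(B, D). Edges now: 1
Op 2: add_edge(C, A). Edges now: 2
Op 3: add_edge(B, C). Edges now: 3
Op 4: add_edge(B, A). Edges now: 4
Op 5: add_edge(C, D). Edges now: 5
Op 6: add_edge(C, E). Edges now: 6
Compute levels (Kahn BFS):
  sources (in-degree 0): B
  process B: level=0
    B->A: in-degree(A)=1, level(A)>=1
    B->C: in-degree(C)=0, level(C)=1, enqueue
    B->D: in-degree(D)=1, level(D)>=1
  process C: level=1
    C->A: in-degree(A)=0, level(A)=2, enqueue
    C->D: in-degree(D)=0, level(D)=2, enqueue
    C->E: in-degree(E)=0, level(E)=2, enqueue
  process A: level=2
  process D: level=2
  process E: level=2
All levels: A:2, B:0, C:1, D:2, E:2
level(D) = 2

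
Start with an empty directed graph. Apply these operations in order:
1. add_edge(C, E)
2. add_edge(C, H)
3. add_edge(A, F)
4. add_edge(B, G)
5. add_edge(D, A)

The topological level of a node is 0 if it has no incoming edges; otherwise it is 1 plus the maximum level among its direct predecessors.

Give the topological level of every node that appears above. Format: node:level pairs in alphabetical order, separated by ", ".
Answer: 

Op 1: add_edge(C, E). Edges now: 1
Op 2: add_edge(C, H). Edges now: 2
Op 3: add_edge(A, F). Edges now: 3
Op 4: add_edge(B, G). Edges now: 4
Op 5: add_edge(D, A). Edges now: 5
Compute levels (Kahn BFS):
  sources (in-degree 0): B, C, D
  process B: level=0
    B->G: in-degree(G)=0, level(G)=1, enqueue
  process C: level=0
    C->E: in-degree(E)=0, level(E)=1, enqueue
    C->H: in-degree(H)=0, level(H)=1, enqueue
  process D: level=0
    D->A: in-degree(A)=0, level(A)=1, enqueue
  process G: level=1
  process E: level=1
  process H: level=1
  process A: level=1
    A->F: in-degree(F)=0, level(F)=2, enqueue
  process F: level=2
All levels: A:1, B:0, C:0, D:0, E:1, F:2, G:1, H:1

Answer: A:1, B:0, C:0, D:0, E:1, F:2, G:1, H:1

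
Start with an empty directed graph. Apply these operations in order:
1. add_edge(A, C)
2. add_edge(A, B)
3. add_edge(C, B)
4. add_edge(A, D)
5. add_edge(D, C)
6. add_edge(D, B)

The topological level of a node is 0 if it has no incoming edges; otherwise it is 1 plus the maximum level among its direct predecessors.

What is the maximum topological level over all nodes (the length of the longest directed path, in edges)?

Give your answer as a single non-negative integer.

Answer: 3

Derivation:
Op 1: add_edge(A, C). Edges now: 1
Op 2: add_edge(A, B). Edges now: 2
Op 3: add_edge(C, B). Edges now: 3
Op 4: add_edge(A, D). Edges now: 4
Op 5: add_edge(D, C). Edges now: 5
Op 6: add_edge(D, B). Edges now: 6
Compute levels (Kahn BFS):
  sources (in-degree 0): A
  process A: level=0
    A->B: in-degree(B)=2, level(B)>=1
    A->C: in-degree(C)=1, level(C)>=1
    A->D: in-degree(D)=0, level(D)=1, enqueue
  process D: level=1
    D->B: in-degree(B)=1, level(B)>=2
    D->C: in-degree(C)=0, level(C)=2, enqueue
  process C: level=2
    C->B: in-degree(B)=0, level(B)=3, enqueue
  process B: level=3
All levels: A:0, B:3, C:2, D:1
max level = 3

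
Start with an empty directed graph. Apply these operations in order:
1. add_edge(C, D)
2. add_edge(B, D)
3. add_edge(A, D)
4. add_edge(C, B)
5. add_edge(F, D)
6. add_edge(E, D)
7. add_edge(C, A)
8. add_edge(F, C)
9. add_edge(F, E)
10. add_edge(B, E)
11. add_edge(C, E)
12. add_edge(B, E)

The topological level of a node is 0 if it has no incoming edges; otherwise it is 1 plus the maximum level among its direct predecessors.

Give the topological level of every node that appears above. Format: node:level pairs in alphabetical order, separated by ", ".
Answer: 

Op 1: add_edge(C, D). Edges now: 1
Op 2: add_edge(B, D). Edges now: 2
Op 3: add_edge(A, D). Edges now: 3
Op 4: add_edge(C, B). Edges now: 4
Op 5: add_edge(F, D). Edges now: 5
Op 6: add_edge(E, D). Edges now: 6
Op 7: add_edge(C, A). Edges now: 7
Op 8: add_edge(F, C). Edges now: 8
Op 9: add_edge(F, E). Edges now: 9
Op 10: add_edge(B, E). Edges now: 10
Op 11: add_edge(C, E). Edges now: 11
Op 12: add_edge(B, E) (duplicate, no change). Edges now: 11
Compute levels (Kahn BFS):
  sources (in-degree 0): F
  process F: level=0
    F->C: in-degree(C)=0, level(C)=1, enqueue
    F->D: in-degree(D)=4, level(D)>=1
    F->E: in-degree(E)=2, level(E)>=1
  process C: level=1
    C->A: in-degree(A)=0, level(A)=2, enqueue
    C->B: in-degree(B)=0, level(B)=2, enqueue
    C->D: in-degree(D)=3, level(D)>=2
    C->E: in-degree(E)=1, level(E)>=2
  process A: level=2
    A->D: in-degree(D)=2, level(D)>=3
  process B: level=2
    B->D: in-degree(D)=1, level(D)>=3
    B->E: in-degree(E)=0, level(E)=3, enqueue
  process E: level=3
    E->D: in-degree(D)=0, level(D)=4, enqueue
  process D: level=4
All levels: A:2, B:2, C:1, D:4, E:3, F:0

Answer: A:2, B:2, C:1, D:4, E:3, F:0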